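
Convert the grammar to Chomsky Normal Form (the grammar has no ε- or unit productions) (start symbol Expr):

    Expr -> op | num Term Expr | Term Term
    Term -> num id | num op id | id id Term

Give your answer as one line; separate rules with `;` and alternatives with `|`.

Introduce a nonterminal for each terminal appearing in a rule of length ≥ 2: X1 → num, X2 → id, X3 → op.
Binarize each right-hand side of length ≥ 3 by chaining fresh nonterminals (Y1, Y2, …): affected rules were Expr → X1 Term Expr; Term → X1 X3 X2; Term → X2 X2 Term.

Expr -> op | X1 Y1 | Term Term; Term -> X1 X2 | X1 Y2 | X2 Y3; X1 -> num; X2 -> id; X3 -> op; Y1 -> Term Expr; Y2 -> X3 X2; Y3 -> X2 Term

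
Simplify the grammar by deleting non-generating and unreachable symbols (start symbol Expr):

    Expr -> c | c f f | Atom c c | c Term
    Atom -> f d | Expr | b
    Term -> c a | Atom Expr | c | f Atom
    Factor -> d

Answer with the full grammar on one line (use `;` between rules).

Expr -> c | c f f | Atom c c | c Term; Atom -> f d | Expr | b; Term -> c a | Atom Expr | c | f Atom

Generating nonterminals: {Atom, Expr, Factor, Term}.
Reachable from Expr after that: {Atom, Expr, Term}.
Removed useless symbols: {Factor} and every production mentioning them.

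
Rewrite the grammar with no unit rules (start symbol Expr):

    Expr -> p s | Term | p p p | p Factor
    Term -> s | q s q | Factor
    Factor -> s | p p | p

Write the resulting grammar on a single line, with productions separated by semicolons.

Unit pairs: Expr ⇒* {Factor, Term}; Term ⇒* {Factor}.
For each unit pair (A, B), copy every non-unit production of B to A, then drop all unit productions.

Expr -> s | q s q | p p | p | p s | p p p | p Factor; Term -> s | q s q | p p | p; Factor -> s | p p | p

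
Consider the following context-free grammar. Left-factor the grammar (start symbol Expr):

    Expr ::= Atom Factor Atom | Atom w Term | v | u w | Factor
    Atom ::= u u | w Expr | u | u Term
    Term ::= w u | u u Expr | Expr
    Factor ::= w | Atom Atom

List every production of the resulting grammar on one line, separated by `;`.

Expr ::= v | u w | Factor | Atom Expr1; Atom ::= w Expr | u Atom1; Term ::= w u | u u Expr | Expr; Factor ::= w | Atom Atom; Expr1 ::= Factor Atom | w Term; Atom1 ::= u | ε | Term

Expr has alternatives sharing prefix 'Atom': factor to Expr → Atom Expr1 with Expr1 → Factor Atom | w Term.
Atom has alternatives sharing prefix 'u': factor to Atom → u Atom1 with Atom1 → u | ε | Term.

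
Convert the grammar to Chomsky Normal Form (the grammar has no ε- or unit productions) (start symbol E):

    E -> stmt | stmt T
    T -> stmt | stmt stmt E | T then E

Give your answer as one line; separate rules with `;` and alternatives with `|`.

Introduce a nonterminal for each terminal appearing in a rule of length ≥ 2: X1 → stmt, X2 → then.
Binarize each right-hand side of length ≥ 3 by chaining fresh nonterminals (Y1, Y2, …): affected rules were T → X1 X1 E; T → T X2 E.

E -> stmt | X1 T; T -> stmt | X1 Y1 | T Y2; X1 -> stmt; X2 -> then; Y1 -> X1 E; Y2 -> X2 E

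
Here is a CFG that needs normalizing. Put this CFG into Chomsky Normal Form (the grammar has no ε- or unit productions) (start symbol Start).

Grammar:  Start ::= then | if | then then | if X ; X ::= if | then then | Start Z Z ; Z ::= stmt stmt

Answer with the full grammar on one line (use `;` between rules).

Introduce a nonterminal for each terminal appearing in a rule of length ≥ 2: X1 → then, X2 → if, X3 → stmt.
Binarize each right-hand side of length ≥ 3 by chaining fresh nonterminals (Y1, Y2, …): affected rules were X → Start Z Z.

Start ::= then | if | X1 X1 | X2 X; X ::= if | X1 X1 | Start Y1; Z ::= X3 X3; X1 ::= then; X2 ::= if; X3 ::= stmt; Y1 ::= Z Z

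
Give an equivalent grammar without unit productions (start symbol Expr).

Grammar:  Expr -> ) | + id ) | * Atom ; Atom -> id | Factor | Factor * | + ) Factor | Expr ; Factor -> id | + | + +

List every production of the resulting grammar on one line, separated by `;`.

Expr -> ) | + id ) | * Atom; Atom -> id | Factor * | + ) Factor | + | + + | ) | + id ) | * Atom; Factor -> id | + | + +

Unit pairs: Atom ⇒* {Expr, Factor}.
For every A with A ⇒* B via unit rules, add B's non-unit alternatives to A; then delete every rule of the form X → Y.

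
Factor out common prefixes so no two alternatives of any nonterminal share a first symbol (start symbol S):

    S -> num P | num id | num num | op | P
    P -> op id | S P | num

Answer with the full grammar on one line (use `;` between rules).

S -> op | P | num S'; P -> op id | S P | num; S' -> P | id | num

S has alternatives sharing prefix 'num': factor to S → num S' with S' → P | id | num.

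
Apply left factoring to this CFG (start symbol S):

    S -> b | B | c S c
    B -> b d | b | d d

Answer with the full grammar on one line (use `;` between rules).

S -> b | B | c S c; B -> d d | b B'; B' -> d | ε

B has alternatives sharing prefix 'b': factor to B → b B' with B' → d | ε.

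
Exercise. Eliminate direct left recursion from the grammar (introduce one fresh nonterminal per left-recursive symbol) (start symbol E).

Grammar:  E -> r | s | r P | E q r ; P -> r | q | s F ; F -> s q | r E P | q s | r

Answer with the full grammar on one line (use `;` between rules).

Left recursion appears on E.
For E: α = {q r}, β = {r, s, r P}. Rewrite as E → β E' and E' → α E' | ε.

E -> r E' | s E' | r P E'; P -> r | q | s F; F -> s q | r E P | q s | r; E' -> q r E' | ε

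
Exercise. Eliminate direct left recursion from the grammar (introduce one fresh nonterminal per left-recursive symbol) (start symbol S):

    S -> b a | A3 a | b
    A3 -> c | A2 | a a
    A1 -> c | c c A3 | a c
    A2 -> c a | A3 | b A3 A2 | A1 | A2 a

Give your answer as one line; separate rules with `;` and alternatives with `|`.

S -> b a | A3 a | b; A3 -> c | A2 | a a; A1 -> c | c c A3 | a c; A2 -> c a A2' | A3 A2' | b A3 A2 A2' | A1 A2'; A2' -> a A2' | ε

Left recursion appears on A2.
For A2: α = {a}, β = {c a, A3, b A3 A2, A1}. Rewrite as A2 → β A2' and A2' → α A2' | ε.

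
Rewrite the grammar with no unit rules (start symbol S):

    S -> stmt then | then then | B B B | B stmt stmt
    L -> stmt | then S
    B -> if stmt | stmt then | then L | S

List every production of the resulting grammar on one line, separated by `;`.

Unit pairs: B ⇒* {S}.
For every A with A ⇒* B via unit rules, add B's non-unit alternatives to A; then delete every rule of the form X → Y.

S -> stmt then | then then | B B B | B stmt stmt; L -> stmt | then S; B -> if stmt | stmt then | then L | then then | B B B | B stmt stmt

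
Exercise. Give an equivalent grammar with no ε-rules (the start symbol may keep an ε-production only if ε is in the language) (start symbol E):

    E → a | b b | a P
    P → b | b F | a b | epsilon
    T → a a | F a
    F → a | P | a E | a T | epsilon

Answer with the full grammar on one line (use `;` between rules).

E → a | b b | a P; P → b | b F | a b; T → a a | F a | a; F → a | P | a E | a T

The nullable symbols are {F, P}.
ε ∉ L(G), so no ε-production is kept.
Add the nullable-subset variants: T → F a gives F a | a.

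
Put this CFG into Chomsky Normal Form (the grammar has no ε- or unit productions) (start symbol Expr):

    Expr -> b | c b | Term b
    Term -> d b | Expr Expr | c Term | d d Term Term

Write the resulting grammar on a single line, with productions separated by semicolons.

Expr -> b | X1 X2 | Term X2; Term -> X3 X2 | Expr Expr | X1 Term | X3 Y1; X1 -> c; X2 -> b; X3 -> d; Y1 -> X3 Y2; Y2 -> Term Term

Introduce a nonterminal for each terminal appearing in a rule of length ≥ 2: X1 → c, X2 → b, X3 → d.
Binarize each right-hand side of length ≥ 3 by chaining fresh nonterminals (Y1, Y2, …): affected rules were Term → X3 X3 Term Term.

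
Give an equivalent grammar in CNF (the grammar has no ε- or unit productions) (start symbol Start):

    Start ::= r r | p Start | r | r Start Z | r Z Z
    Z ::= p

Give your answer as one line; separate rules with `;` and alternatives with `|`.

Introduce a nonterminal for each terminal appearing in a rule of length ≥ 2: X1 → r, X2 → p.
Binarize each right-hand side of length ≥ 3 by chaining fresh nonterminals (Y1, Y2, …): affected rules were Start → X1 Start Z; Start → X1 Z Z.

Start ::= X1 X1 | X2 Start | r | X1 Y1 | X1 Y2; Z ::= p; X1 ::= r; X2 ::= p; Y1 ::= Start Z; Y2 ::= Z Z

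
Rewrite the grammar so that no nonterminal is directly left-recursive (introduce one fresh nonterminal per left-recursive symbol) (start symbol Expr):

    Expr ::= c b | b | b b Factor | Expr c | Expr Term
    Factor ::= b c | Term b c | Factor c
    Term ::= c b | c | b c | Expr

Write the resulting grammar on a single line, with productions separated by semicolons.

Directly left-recursive nonterminals: Expr, Factor.
For Expr: α = {c, Term}, β = {c b, b, b b Factor}. Rewrite as Expr → β Expr1 and Expr1 → α Expr1 | ε.
For Factor: α = {c}, β = {b c, Term b c}. Rewrite as Factor → β Factor1 and Factor1 → α Factor1 | ε.

Expr ::= c b Expr1 | b Expr1 | b b Factor Expr1; Factor ::= b c Factor1 | Term b c Factor1; Term ::= c b | c | b c | Expr; Expr1 ::= c Expr1 | Term Expr1 | ε; Factor1 ::= c Factor1 | ε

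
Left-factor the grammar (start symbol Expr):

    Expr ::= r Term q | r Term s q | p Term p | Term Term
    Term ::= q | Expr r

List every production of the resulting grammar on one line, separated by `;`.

Expr has alternatives sharing prefix 'r Term': factor to Expr → r Term Expr1 with Expr1 → q | s q.

Expr ::= p Term p | Term Term | r Term Expr1; Term ::= q | Expr r; Expr1 ::= q | s q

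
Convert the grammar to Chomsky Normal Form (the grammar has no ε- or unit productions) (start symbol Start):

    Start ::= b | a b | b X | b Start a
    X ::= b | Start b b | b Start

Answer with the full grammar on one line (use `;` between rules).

Start ::= b | X1 X2 | X2 X | X2 Y1; X ::= b | Start Y2 | X2 Start; X1 ::= a; X2 ::= b; Y1 ::= Start X1; Y2 ::= X2 X2

Introduce a nonterminal for each terminal appearing in a rule of length ≥ 2: X1 → a, X2 → b.
Binarize each right-hand side of length ≥ 3 by chaining fresh nonterminals (Y1, Y2, …): affected rules were Start → X2 Start X1; X → Start X2 X2.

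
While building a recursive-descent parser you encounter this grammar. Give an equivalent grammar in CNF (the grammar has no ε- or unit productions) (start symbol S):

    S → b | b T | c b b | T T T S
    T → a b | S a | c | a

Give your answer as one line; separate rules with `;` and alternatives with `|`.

S → b | X1 T | X2 Y1 | T Y2; T → X3 X1 | S X3 | c | a; X1 → b; X2 → c; X3 → a; Y1 → X1 X1; Y2 → T Y3; Y3 → T S

Introduce a nonterminal for each terminal appearing in a rule of length ≥ 2: X1 → b, X2 → c, X3 → a.
Binarize each right-hand side of length ≥ 3 by chaining fresh nonterminals (Y1, Y2, …): affected rules were S → X2 X1 X1; S → T T T S.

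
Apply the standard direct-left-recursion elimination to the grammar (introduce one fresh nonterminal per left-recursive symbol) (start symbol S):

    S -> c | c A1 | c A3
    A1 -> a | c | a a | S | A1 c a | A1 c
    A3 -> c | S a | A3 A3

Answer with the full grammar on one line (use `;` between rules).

Directly left-recursive nonterminals: A1, A3.
For A1: α = {c a, c}, β = {a, c, a a, S}. Rewrite as A1 → β A1' and A1' → α A1' | ε.
For A3: α = {A3}, β = {c, S a}. Rewrite as A3 → β A3' and A3' → α A3' | ε.

S -> c | c A1 | c A3; A1 -> a A1' | c A1' | a a A1' | S A1'; A3 -> c A3' | S a A3'; A1' -> c a A1' | c A1' | ε; A3' -> A3 A3' | ε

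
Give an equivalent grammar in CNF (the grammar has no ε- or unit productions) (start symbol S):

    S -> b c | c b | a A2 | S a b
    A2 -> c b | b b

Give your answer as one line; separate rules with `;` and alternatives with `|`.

S -> X1 X2 | X2 X1 | X3 A2 | S Y1; A2 -> X2 X1 | X1 X1; X1 -> b; X2 -> c; X3 -> a; Y1 -> X3 X1

Introduce a nonterminal for each terminal appearing in a rule of length ≥ 2: X1 → b, X2 → c, X3 → a.
Binarize each right-hand side of length ≥ 3 by chaining fresh nonterminals (Y1, Y2, …): affected rules were S → S X3 X1.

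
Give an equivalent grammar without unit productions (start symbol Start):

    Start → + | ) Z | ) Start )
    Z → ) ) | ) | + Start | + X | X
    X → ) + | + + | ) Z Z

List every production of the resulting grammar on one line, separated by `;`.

Start → + | ) Z | ) Start ); Z → ) ) | ) | + Start | + X | ) + | + + | ) Z Z; X → ) + | + + | ) Z Z

Unit pairs: Z ⇒* {X}.
Replace each nonterminal's rules with the union of the non-unit rules of every nonterminal it unit-derives.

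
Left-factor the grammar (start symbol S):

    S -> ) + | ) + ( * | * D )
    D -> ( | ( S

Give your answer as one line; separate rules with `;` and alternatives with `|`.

S -> * D ) | ) + S'; D -> ( D'; S' -> ε | ( *; D' -> ε | S

S has alternatives sharing prefix ') +': factor to S → ) + S' with S' → ε | ( *.
D has alternatives sharing prefix '(': factor to D → ( D' with D' → ε | S.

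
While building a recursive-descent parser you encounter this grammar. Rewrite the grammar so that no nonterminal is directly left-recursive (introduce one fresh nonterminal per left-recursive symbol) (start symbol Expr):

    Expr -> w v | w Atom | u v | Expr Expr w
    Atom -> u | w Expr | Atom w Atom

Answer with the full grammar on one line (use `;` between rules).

Expr -> w v Expr1 | w Atom Expr1 | u v Expr1; Atom -> u Atom1 | w Expr Atom1; Expr1 -> Expr w Expr1 | ε; Atom1 -> w Atom Atom1 | ε

Directly left-recursive nonterminals: Expr, Atom.
For Expr: α = {Expr w}, β = {w v, w Atom, u v}. Rewrite as Expr → β Expr1 and Expr1 → α Expr1 | ε.
For Atom: α = {w Atom}, β = {u, w Expr}. Rewrite as Atom → β Atom1 and Atom1 → α Atom1 | ε.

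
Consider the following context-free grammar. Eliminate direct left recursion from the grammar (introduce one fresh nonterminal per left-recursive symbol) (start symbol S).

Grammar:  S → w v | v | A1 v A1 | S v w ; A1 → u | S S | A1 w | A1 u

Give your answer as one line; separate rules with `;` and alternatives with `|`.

S → w v S' | v S' | A1 v A1 S'; A1 → u A1' | S S A1'; S' → v w S' | ε; A1' → w A1' | u A1' | ε

Left recursion appears on S, A1.
For S: α = {v w}, β = {w v, v, A1 v A1}. Rewrite as S → β S' and S' → α S' | ε.
For A1: α = {w, u}, β = {u, S S}. Rewrite as A1 → β A1' and A1' → α A1' | ε.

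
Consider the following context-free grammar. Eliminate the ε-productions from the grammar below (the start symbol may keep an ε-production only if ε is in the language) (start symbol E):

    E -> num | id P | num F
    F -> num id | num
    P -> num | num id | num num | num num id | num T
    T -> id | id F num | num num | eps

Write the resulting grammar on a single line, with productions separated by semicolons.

E -> num | id P | num F; F -> num id | num; P -> num | num id | num num | num num id | num T; T -> id | id F num | num num

Nullable set = {T}.
ε ∉ L(G), so no ε-production is kept.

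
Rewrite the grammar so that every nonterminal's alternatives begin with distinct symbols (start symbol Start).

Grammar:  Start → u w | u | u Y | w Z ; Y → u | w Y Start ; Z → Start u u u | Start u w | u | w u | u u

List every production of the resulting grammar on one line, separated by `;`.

Start → w Z | u Start1; Y → u | w Y Start; Z → w u | Start u Z1 | u Z2; Start1 → w | ε | Y; Z1 → u u | w; Z2 → ε | u

Start has alternatives sharing prefix 'u': factor to Start → u Start1 with Start1 → w | ε | Y.
Z has alternatives sharing prefix 'Start u': factor to Z → Start u Z1 with Z1 → u u | w.
Z has alternatives sharing prefix 'u': factor to Z → u Z2 with Z2 → ε | u.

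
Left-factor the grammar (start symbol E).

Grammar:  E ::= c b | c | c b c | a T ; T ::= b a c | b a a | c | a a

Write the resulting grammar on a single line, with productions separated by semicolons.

E ::= a T | c E'; T ::= c | a a | b a T'; E' ::= eps | b E''; T' ::= c | a; E'' ::= eps | c

E has alternatives sharing prefix 'c': factor to E → c E' with E' → b | ε | b c.
T has alternatives sharing prefix 'b a': factor to T → b a T' with T' → c | a.
E' has alternatives sharing prefix 'b': factor to E' → b E'' with E'' → ε | c.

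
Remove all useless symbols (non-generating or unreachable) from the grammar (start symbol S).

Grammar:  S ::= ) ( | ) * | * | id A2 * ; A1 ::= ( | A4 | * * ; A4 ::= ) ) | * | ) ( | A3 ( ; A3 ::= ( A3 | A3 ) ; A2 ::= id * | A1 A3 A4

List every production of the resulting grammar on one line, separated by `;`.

S ::= ) ( | ) * | * | id A2 *; A2 ::= id *

Generating nonterminals: {A1, A2, A4, S}.
Reachable from S after that: {A2, S}.
Removed useless symbols: {A1, A3, A4} and every production mentioning them.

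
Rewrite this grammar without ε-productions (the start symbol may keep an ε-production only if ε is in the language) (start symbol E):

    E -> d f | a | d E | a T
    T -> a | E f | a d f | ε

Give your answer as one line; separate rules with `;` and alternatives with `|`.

Nullable nonterminals: {T}.
ε ∉ L(G), so no ε-production is kept.

E -> d f | a | d E | a T; T -> a | E f | a d f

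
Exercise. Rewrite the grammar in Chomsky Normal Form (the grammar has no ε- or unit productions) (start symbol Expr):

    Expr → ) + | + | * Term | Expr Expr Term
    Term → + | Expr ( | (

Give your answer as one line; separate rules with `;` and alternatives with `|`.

Introduce a nonterminal for each terminal appearing in a rule of length ≥ 2: X1 → ), X2 → +, X3 → *, X4 → (.
Binarize each right-hand side of length ≥ 3 by chaining fresh nonterminals (Y1, Y2, …): affected rules were Expr → Expr Expr Term.

Expr → X1 X2 | + | X3 Term | Expr Y1; Term → + | Expr X4 | (; X1 → ); X2 → +; X3 → *; X4 → (; Y1 → Expr Term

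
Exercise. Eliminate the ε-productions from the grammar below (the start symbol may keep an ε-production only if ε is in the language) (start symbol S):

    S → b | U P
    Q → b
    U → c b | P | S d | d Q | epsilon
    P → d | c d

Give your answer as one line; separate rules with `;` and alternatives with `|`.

Nullable set = {U}.
ε ∉ L(G), so no ε-production is kept.
Add the nullable-subset variants: S → U P gives U P | P.

S → b | U P | P; Q → b; U → c b | P | S d | d Q; P → d | c d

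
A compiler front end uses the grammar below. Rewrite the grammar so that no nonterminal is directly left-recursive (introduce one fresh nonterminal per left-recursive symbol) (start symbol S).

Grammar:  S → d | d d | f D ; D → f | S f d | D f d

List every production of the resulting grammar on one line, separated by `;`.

S → d | d d | f D; D → f D' | S f d D'; D' → f d D' | eps

D is directly left-recursive.
For D: α = {f d}, β = {f, S f d}. Rewrite as D → β D' and D' → α D' | ε.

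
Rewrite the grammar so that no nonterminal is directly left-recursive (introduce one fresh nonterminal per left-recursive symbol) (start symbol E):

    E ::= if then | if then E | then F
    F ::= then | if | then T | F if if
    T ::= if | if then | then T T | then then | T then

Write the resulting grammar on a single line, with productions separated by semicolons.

Directly left-recursive nonterminals: F, T.
For F: α = {if if}, β = {then, if, then T}. Rewrite as F → β F' and F' → α F' | ε.
For T: α = {then}, β = {if, if then, then T T, then then}. Rewrite as T → β T' and T' → α T' | ε.

E ::= if then | if then E | then F; F ::= then F' | if F' | then T F'; T ::= if T' | if then T' | then T T T' | then then T'; F' ::= if if F' | ε; T' ::= then T' | ε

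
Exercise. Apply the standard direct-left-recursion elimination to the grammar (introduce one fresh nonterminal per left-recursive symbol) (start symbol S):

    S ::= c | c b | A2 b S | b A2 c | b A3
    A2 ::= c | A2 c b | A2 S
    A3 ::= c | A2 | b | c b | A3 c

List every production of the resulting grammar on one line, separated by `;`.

Left recursion appears on A2, A3.
For A2: α = {c b, S}, β = {c}. Rewrite as A2 → β A2' and A2' → α A2' | ε.
For A3: α = {c}, β = {c, A2, b, c b}. Rewrite as A3 → β A3' and A3' → α A3' | ε.

S ::= c | c b | A2 b S | b A2 c | b A3; A2 ::= c A2'; A3 ::= c A3' | A2 A3' | b A3' | c b A3'; A2' ::= c b A2' | S A2' | eps; A3' ::= c A3' | eps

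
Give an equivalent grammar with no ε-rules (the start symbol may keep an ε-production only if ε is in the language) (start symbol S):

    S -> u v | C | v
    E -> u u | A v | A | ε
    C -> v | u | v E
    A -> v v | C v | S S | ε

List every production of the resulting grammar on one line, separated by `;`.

The nullable symbols are {A, E}.
ε ∉ L(G), so no ε-production is kept.
Expand every rule over subsets of its nullable positions: E → A v gives A v | v.

S -> u v | C | v; E -> u u | A v | v | A; C -> v | u | v E; A -> v v | C v | S S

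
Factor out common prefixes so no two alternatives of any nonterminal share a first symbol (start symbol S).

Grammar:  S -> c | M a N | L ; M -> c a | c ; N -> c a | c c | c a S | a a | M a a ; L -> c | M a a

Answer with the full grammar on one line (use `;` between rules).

S -> c | M a N | L; M -> c M'; N -> a a | M a a | c N'; L -> c | M a a; M' -> a | ε; N' -> c | a N''; N'' -> ε | S

M has alternatives sharing prefix 'c': factor to M → c M' with M' → a | ε.
N has alternatives sharing prefix 'c': factor to N → c N' with N' → a | c | a S.
N' has alternatives sharing prefix 'a': factor to N' → a N'' with N'' → ε | S.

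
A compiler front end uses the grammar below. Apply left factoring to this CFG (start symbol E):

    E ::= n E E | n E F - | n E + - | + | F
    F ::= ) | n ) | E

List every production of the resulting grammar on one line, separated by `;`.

E has alternatives sharing prefix 'n E': factor to E → n E E' with E' → E | F - | + -.

E ::= + | F | n E E'; F ::= ) | n ) | E; E' ::= E | F - | + -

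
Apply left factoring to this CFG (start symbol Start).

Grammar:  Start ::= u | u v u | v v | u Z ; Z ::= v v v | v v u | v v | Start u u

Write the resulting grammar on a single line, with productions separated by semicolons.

Start ::= v v | u Start1; Z ::= Start u u | v v Z1; Start1 ::= ε | v u | Z; Z1 ::= v | u | ε

Start has alternatives sharing prefix 'u': factor to Start → u Start1 with Start1 → ε | v u | Z.
Z has alternatives sharing prefix 'v v': factor to Z → v v Z1 with Z1 → v | u | ε.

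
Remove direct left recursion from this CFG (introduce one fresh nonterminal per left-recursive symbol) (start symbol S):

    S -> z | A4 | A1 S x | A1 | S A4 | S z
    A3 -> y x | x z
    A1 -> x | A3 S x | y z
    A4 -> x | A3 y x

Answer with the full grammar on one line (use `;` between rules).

Left recursion appears on S.
For S: α = {A4, z}, β = {z, A4, A1 S x, A1}. Rewrite as S → β S' and S' → α S' | ε.

S -> z S' | A4 S' | A1 S x S' | A1 S'; A3 -> y x | x z; A1 -> x | A3 S x | y z; A4 -> x | A3 y x; S' -> A4 S' | z S' | eps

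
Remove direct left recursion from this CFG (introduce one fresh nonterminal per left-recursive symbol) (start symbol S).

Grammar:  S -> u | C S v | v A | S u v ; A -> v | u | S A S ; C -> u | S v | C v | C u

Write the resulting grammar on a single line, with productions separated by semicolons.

S, C are directly left-recursive.
For S: α = {u v}, β = {u, C S v, v A}. Rewrite as S → β S' and S' → α S' | ε.
For C: α = {v, u}, β = {u, S v}. Rewrite as C → β C' and C' → α C' | ε.

S -> u S' | C S v S' | v A S'; A -> v | u | S A S; C -> u C' | S v C'; S' -> u v S' | ε; C' -> v C' | u C' | ε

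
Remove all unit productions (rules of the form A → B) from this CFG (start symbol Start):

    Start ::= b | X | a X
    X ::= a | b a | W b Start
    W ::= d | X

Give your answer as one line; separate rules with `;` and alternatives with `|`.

Start ::= b | a X | a | b a | W b Start; X ::= a | b a | W b Start; W ::= a | b a | W b Start | d

Unit pairs: Start ⇒* {X}; W ⇒* {X}.
For every A with A ⇒* B via unit rules, add B's non-unit alternatives to A; then delete every rule of the form X → Y.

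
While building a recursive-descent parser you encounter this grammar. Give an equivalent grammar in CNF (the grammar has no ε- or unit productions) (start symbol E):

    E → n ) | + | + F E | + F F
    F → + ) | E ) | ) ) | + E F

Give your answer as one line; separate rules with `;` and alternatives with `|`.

Introduce a nonterminal for each terminal appearing in a rule of length ≥ 2: X1 → n, X2 → ), X3 → +.
Binarize each right-hand side of length ≥ 3 by chaining fresh nonterminals (Y1, Y2, …): affected rules were E → X3 F E; E → X3 F F; F → X3 E F.

E → X1 X2 | + | X3 Y1 | X3 Y2; F → X3 X2 | E X2 | X2 X2 | X3 Y3; X1 → n; X2 → ); X3 → +; Y1 → F E; Y2 → F F; Y3 → E F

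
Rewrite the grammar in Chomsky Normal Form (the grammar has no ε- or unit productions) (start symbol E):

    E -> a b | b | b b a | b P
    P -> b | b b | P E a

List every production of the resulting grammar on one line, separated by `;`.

E -> X1 X2 | b | X2 Y1 | X2 P; P -> b | X2 X2 | P Y2; X1 -> a; X2 -> b; Y1 -> X2 X1; Y2 -> E X1

Introduce a nonterminal for each terminal appearing in a rule of length ≥ 2: X1 → a, X2 → b.
Binarize each right-hand side of length ≥ 3 by chaining fresh nonterminals (Y1, Y2, …): affected rules were E → X2 X2 X1; P → P E X1.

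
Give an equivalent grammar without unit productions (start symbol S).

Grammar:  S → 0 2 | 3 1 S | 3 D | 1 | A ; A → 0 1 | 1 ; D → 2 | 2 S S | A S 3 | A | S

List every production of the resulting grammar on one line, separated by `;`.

Unit pairs: D ⇒* {A, S}; S ⇒* {A}.
Replace each nonterminal's rules with the union of the non-unit rules of every nonterminal it unit-derives.

S → 0 2 | 3 1 S | 3 D | 1 | 0 1; A → 0 1 | 1; D → 0 2 | 3 1 S | 3 D | 1 | 2 | 2 S S | A S 3 | 0 1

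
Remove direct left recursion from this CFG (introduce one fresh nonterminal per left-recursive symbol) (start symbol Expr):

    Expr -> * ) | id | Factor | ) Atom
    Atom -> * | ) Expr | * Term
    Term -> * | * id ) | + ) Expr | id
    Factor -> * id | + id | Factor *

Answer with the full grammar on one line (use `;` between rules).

Left recursion appears on Factor.
For Factor: α = {*}, β = {* id, + id}. Rewrite as Factor → β Factor1 and Factor1 → α Factor1 | ε.

Expr -> * ) | id | Factor | ) Atom; Atom -> * | ) Expr | * Term; Term -> * | * id ) | + ) Expr | id; Factor -> * id Factor1 | + id Factor1; Factor1 -> * Factor1 | eps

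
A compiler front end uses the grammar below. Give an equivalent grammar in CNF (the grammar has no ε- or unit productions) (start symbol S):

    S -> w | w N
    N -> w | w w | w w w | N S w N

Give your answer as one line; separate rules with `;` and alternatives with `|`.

Introduce a nonterminal for each terminal appearing in a rule of length ≥ 2: X1 → w.
Binarize each right-hand side of length ≥ 3 by chaining fresh nonterminals (Y1, Y2, …): affected rules were N → X1 X1 X1; N → N S X1 N.

S -> w | X1 N; N -> w | X1 X1 | X1 Y1 | N Y2; X1 -> w; Y1 -> X1 X1; Y2 -> S Y3; Y3 -> X1 N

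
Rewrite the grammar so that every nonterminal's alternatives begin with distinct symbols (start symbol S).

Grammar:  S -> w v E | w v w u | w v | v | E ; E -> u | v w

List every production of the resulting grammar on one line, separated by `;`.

S -> v | E | w v S'; E -> u | v w; S' -> E | w u | ε

S has alternatives sharing prefix 'w v': factor to S → w v S' with S' → E | w u | ε.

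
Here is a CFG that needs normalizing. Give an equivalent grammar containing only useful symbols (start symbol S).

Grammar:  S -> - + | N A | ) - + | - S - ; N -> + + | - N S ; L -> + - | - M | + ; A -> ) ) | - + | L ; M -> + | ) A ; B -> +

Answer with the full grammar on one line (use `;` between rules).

Generating nonterminals: {A, B, L, M, N, S}.
Reachable from S after that: {A, L, M, N, S}.
Removed useless symbols: {B} and every production mentioning them.

S -> - + | N A | ) - + | - S -; N -> + + | - N S; L -> + - | - M | +; A -> ) ) | - + | L; M -> + | ) A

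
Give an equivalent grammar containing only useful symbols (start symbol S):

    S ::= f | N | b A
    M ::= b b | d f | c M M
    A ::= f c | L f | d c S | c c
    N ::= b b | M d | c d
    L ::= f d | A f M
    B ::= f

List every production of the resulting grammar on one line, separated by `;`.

Generating nonterminals: {A, B, L, M, N, S}.
Reachable from S after that: {A, L, M, N, S}.
Removed useless symbols: {B} and every production mentioning them.

S ::= f | N | b A; M ::= b b | d f | c M M; A ::= f c | L f | d c S | c c; N ::= b b | M d | c d; L ::= f d | A f M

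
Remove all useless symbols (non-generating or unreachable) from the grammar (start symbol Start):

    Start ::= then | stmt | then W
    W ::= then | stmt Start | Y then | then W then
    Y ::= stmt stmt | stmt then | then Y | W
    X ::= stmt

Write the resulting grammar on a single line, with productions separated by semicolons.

Generating nonterminals: {Start, W, X, Y}.
Reachable from Start after that: {Start, W, Y}.
Removed useless symbols: {X} and every production mentioning them.

Start ::= then | stmt | then W; W ::= then | stmt Start | Y then | then W then; Y ::= stmt stmt | stmt then | then Y | W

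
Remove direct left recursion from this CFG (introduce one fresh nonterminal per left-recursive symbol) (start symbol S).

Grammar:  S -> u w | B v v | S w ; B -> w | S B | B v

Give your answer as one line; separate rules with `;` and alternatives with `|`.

Left recursion appears on S, B.
For S: α = {w}, β = {u w, B v v}. Rewrite as S → β S' and S' → α S' | ε.
For B: α = {v}, β = {w, S B}. Rewrite as B → β B' and B' → α B' | ε.

S -> u w S' | B v v S'; B -> w B' | S B B'; S' -> w S' | epsilon; B' -> v B' | epsilon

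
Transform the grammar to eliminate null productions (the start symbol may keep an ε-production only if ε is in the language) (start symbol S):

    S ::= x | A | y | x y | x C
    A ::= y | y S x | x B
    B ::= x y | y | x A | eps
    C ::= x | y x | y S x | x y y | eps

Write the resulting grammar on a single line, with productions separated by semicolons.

S ::= x | A | y | x y | x C; A ::= y | y S x | x B | x; B ::= x y | y | x A; C ::= x | y x | y S x | x y y

Nullable nonterminals: {B, C}.
ε ∉ L(G), so no ε-production is kept.
For each production, add variants omitting each subset of nullable occurrences: A → x B gives x B | x.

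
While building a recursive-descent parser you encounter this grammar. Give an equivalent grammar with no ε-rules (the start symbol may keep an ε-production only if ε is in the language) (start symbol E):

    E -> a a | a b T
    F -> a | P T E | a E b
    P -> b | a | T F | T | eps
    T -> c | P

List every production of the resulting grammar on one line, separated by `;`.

Nullable set = {P, T}.
ε ∉ L(G), so no ε-production is kept.
Add the nullable-subset variants: E → a b T gives a b T | a b. F → P T E gives P T E | P E | T E | E. P → T F gives T F | F.

E -> a a | a b T | a b; F -> a | P T E | P E | T E | E | a E b; P -> b | a | T F | F | T; T -> c | P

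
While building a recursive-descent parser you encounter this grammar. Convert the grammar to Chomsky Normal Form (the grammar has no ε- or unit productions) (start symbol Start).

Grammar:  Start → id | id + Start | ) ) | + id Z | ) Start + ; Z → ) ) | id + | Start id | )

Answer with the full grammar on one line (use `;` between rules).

Start → id | X1 Y1 | X3 X3 | X2 Y2 | X3 Y3; Z → X3 X3 | X1 X2 | Start X1 | ); X1 → id; X2 → +; X3 → ); Y1 → X2 Start; Y2 → X1 Z; Y3 → Start X2

Introduce a nonterminal for each terminal appearing in a rule of length ≥ 2: X1 → id, X2 → +, X3 → ).
Binarize each right-hand side of length ≥ 3 by chaining fresh nonterminals (Y1, Y2, …): affected rules were Start → X1 X2 Start; Start → X2 X1 Z; Start → X3 Start X2.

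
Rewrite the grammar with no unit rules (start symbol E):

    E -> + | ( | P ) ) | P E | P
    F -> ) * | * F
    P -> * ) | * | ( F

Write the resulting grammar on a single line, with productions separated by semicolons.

E -> + | ( | P ) ) | P E | * ) | * | ( F; F -> ) * | * F; P -> * ) | * | ( F

Unit pairs: E ⇒* {P}.
For every A with A ⇒* B via unit rules, add B's non-unit alternatives to A; then delete every rule of the form X → Y.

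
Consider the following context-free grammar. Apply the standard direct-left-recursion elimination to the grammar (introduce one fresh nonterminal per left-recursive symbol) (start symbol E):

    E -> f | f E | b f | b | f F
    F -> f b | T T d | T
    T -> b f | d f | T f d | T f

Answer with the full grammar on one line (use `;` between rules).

T is directly left-recursive.
For T: α = {f d, f}, β = {b f, d f}. Rewrite as T → β T' and T' → α T' | ε.

E -> f | f E | b f | b | f F; F -> f b | T T d | T; T -> b f T' | d f T'; T' -> f d T' | f T' | eps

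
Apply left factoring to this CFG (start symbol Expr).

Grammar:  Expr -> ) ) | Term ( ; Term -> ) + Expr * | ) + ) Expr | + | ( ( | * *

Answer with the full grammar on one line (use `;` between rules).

Term has alternatives sharing prefix ') +': factor to Term → ) + Term1 with Term1 → Expr * | ) Expr.

Expr -> ) ) | Term (; Term -> + | ( ( | * * | ) + Term1; Term1 -> Expr * | ) Expr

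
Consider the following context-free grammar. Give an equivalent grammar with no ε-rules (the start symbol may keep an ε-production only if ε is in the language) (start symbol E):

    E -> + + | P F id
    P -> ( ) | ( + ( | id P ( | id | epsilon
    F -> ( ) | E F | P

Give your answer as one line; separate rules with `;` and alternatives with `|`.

E -> + + | P F id | P id | F id | id; P -> ( ) | ( + ( | id P ( | id ( | id; F -> ( ) | E F | E | P

The nullable symbols are {F, P}.
ε ∉ L(G), so no ε-production is kept.
For each production, add variants omitting each subset of nullable occurrences: E → P F id gives P F id | P id | F id | id. P → id P ( gives id P ( | id (. F → E F gives E F | E.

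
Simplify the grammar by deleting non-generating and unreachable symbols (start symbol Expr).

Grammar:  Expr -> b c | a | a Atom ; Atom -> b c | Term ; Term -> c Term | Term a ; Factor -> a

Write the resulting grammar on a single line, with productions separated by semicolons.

Expr -> b c | a | a Atom; Atom -> b c

Generating nonterminals: {Atom, Expr, Factor}.
Reachable from Expr after that: {Atom, Expr}.
Removed useless symbols: {Factor, Term} and every production mentioning them.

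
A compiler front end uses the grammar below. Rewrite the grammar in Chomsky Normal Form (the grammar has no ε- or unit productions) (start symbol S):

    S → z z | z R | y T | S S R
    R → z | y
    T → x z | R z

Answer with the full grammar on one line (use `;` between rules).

S → X1 X1 | X1 R | X2 T | S Y1; R → z | y; T → X3 X1 | R X1; X1 → z; X2 → y; X3 → x; Y1 → S R

Introduce a nonterminal for each terminal appearing in a rule of length ≥ 2: X1 → z, X2 → y, X3 → x.
Binarize each right-hand side of length ≥ 3 by chaining fresh nonterminals (Y1, Y2, …): affected rules were S → S S R.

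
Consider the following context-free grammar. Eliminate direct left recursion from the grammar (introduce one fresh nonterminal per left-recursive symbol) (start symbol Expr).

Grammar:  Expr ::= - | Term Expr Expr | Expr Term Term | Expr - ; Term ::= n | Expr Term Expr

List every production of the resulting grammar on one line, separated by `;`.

Left recursion appears on Expr.
For Expr: α = {Term Term, -}, β = {-, Term Expr Expr}. Rewrite as Expr → β Expr1 and Expr1 → α Expr1 | ε.

Expr ::= - Expr1 | Term Expr Expr Expr1; Term ::= n | Expr Term Expr; Expr1 ::= Term Term Expr1 | - Expr1 | epsilon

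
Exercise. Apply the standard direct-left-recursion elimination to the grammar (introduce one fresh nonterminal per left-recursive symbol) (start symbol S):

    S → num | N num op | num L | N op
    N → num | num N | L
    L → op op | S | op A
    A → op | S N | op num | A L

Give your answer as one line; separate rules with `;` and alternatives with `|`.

Directly left-recursive nonterminal: A.
For A: α = {L}, β = {op, S N, op num}. Rewrite as A → β A' and A' → α A' | ε.

S → num | N num op | num L | N op; N → num | num N | L; L → op op | S | op A; A → op A' | S N A' | op num A'; A' → L A' | ε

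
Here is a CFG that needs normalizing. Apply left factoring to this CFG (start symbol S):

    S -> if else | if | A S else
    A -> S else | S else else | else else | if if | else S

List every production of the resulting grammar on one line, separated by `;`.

S has alternatives sharing prefix 'if': factor to S → if S' with S' → else | ε.
A has alternatives sharing prefix 'S else': factor to A → S else A' with A' → ε | else.
A has alternatives sharing prefix 'else': factor to A → else A'' with A'' → else | S.

S -> A S else | if S'; A -> if if | S else A' | else A''; S' -> else | eps; A' -> eps | else; A'' -> else | S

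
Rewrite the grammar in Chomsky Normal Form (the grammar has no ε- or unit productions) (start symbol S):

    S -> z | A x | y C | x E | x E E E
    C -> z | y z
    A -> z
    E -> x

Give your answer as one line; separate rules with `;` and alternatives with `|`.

Introduce a nonterminal for each terminal appearing in a rule of length ≥ 2: X1 → x, X2 → y, X3 → z.
Binarize each right-hand side of length ≥ 3 by chaining fresh nonterminals (Y1, Y2, …): affected rules were S → X1 E E E.

S -> z | A X1 | X2 C | X1 E | X1 Y1; C -> z | X2 X3; A -> z; E -> x; X1 -> x; X2 -> y; X3 -> z; Y1 -> E Y2; Y2 -> E E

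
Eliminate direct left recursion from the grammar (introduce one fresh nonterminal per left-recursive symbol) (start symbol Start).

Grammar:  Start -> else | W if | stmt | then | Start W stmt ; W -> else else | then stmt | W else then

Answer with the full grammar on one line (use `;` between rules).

Start -> else Start1 | W if Start1 | stmt Start1 | then Start1; W -> else else W1 | then stmt W1; Start1 -> W stmt Start1 | ε; W1 -> else then W1 | ε

Start, W are directly left-recursive.
For Start: α = {W stmt}, β = {else, W if, stmt, then}. Rewrite as Start → β Start1 and Start1 → α Start1 | ε.
For W: α = {else then}, β = {else else, then stmt}. Rewrite as W → β W1 and W1 → α W1 | ε.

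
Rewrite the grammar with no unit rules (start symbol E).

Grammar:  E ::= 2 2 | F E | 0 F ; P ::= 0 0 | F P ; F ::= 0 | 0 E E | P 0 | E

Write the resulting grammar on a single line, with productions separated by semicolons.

Unit pairs: F ⇒* {E}.
For every A with A ⇒* B via unit rules, add B's non-unit alternatives to A; then delete every rule of the form X → Y.

E ::= 2 2 | F E | 0 F; P ::= 0 0 | F P; F ::= 2 2 | F E | 0 F | 0 | 0 E E | P 0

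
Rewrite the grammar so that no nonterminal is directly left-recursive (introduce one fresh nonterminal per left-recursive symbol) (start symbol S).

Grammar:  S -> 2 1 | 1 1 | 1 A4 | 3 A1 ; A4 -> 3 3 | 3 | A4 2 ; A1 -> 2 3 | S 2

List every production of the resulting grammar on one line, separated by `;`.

Directly left-recursive nonterminal: A4.
For A4: α = {2}, β = {3 3, 3}. Rewrite as A4 → β A4' and A4' → α A4' | ε.

S -> 2 1 | 1 1 | 1 A4 | 3 A1; A4 -> 3 3 A4' | 3 A4'; A1 -> 2 3 | S 2; A4' -> 2 A4' | ε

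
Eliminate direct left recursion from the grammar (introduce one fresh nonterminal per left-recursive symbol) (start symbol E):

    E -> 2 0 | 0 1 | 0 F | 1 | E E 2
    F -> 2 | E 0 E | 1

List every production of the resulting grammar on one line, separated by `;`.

Left recursion appears on E.
For E: α = {E 2}, β = {2 0, 0 1, 0 F, 1}. Rewrite as E → β E' and E' → α E' | ε.

E -> 2 0 E' | 0 1 E' | 0 F E' | 1 E'; F -> 2 | E 0 E | 1; E' -> E 2 E' | epsilon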